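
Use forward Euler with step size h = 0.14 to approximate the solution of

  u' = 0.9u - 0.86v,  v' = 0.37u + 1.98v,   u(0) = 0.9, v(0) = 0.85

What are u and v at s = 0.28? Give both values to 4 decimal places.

Euler on (u,v): u_{n+1} = u_n + h·u', v_{n+1} = v_n + h·v'.
0.000000: (0.900000, 0.850000); f=(0.079000, 2.016000) → (0.911060, 1.132240)
0.140000: (0.911060, 1.132240); f=(-0.153772, 2.578927) → (0.889532, 1.493290)
(u(0.28), v(0.28)) ≈ (0.8895, 1.4933)

0.8895, 1.4933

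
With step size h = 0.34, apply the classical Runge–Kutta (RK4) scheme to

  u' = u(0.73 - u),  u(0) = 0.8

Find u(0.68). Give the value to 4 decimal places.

RK4: k1 = f(t_n, u_n); k2 = f(t_n + h/2, u_n + (h/2)·k1); k3 = f(t_n + h/2, u_n + (h/2)·k2); k4 = f(t_n + h, u_n + h·k3); u_{n+1} = u_n + (h/6)·(k1 + 2k2 + 2k3 + k4).
t=0.000000, u=0.800000:
  k1 = f(0.000000, 0.800000) = -0.056000
  k2 = f(0.170000, 0.790480) = -0.047808
  k3 = f(0.170000, 0.791873) = -0.048995
  k4 = f(0.340000, 0.783342) = -0.041785
  u ← 0.800000 + (0.34/6)·(k1 + 2k2 + 2k3 + k4) = 0.783488
t=0.340000, u=0.783488:
  k1 = f(0.340000, 0.783488) = -0.041907
  k2 = f(0.510000, 0.776364) = -0.035995
  k3 = f(0.510000, 0.777369) = -0.036823
  k4 = f(0.680000, 0.770968) = -0.031585
  u ← 0.783488 + (0.34/6)·(k1 + 2k2 + 2k3 + k4) = 0.771071
u(0.68) ≈ 0.7711

0.7711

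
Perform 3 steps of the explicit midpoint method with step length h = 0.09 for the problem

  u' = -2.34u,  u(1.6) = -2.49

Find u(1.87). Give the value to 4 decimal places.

Midpoint: k1 = f(s_n, u_n); k2 = f(s_n + h/2, u_n + (h/2)·k1); u_{n+1} = u_n + h·k2.
s=1.600000, u=-2.490000:
  k1 = f(1.600000, -2.490000) = 5.826600
  k2 = f(1.645000, -2.227803) = 5.213059
  u ← -2.490000 + 0.09·5.213059 = -2.020825
s=1.690000, u=-2.020825:
  k1 = f(1.690000, -2.020825) = 4.728730
  k2 = f(1.735000, -1.808032) = 4.230795
  u ← -2.020825 + 0.09·4.230795 = -1.640053
s=1.780000, u=-1.640053:
  k1 = f(1.780000, -1.640053) = 3.837724
  k2 = f(1.825000, -1.467356) = 3.433612
  u ← -1.640053 + 0.09·3.433612 = -1.331028
u(1.87) ≈ -1.3310

-1.3310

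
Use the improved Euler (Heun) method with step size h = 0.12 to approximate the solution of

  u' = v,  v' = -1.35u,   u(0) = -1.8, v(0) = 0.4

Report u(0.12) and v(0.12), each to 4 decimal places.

-1.7345, 0.6877

Heun on (u,v): k1 = f(t_n, state_n); k2 = f(t_n + h, state_n + h·k1); state_{n+1} = state_n + (h/2)·(k1 + k2).
0.000000: (-1.800000, 0.400000)
  k1 = (0.400000, 2.430000)
  predictor → (-1.752000, 0.691600)
  k2 = (0.691600, 2.365200)
  → (-1.734504, 0.687712)
(u(0.12), v(0.12)) ≈ (-1.7345, 0.6877)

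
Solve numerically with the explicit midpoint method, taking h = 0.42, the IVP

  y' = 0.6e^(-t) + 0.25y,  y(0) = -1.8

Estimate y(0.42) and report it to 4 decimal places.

Midpoint: k1 = f(t_n, y_n); k2 = f(t_n + h/2, y_n + (h/2)·k1); y_{n+1} = y_n + h·k2.
t=0.000000, y=-1.800000:
  k1 = f(0.000000, -1.800000) = 0.150000
  k2 = f(0.210000, -1.768500) = 0.044226
  y ← -1.800000 + 0.42·0.044226 = -1.781425
y(0.42) ≈ -1.7814

-1.7814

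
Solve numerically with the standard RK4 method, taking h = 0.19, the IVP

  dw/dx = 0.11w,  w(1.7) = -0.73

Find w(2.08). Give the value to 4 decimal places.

RK4: k1 = f(x_n, w_n); k2 = f(x_n + h/2, w_n + (h/2)·k1); k3 = f(x_n + h/2, w_n + (h/2)·k2); k4 = f(x_n + h, w_n + h·k3); w_{n+1} = w_n + (h/6)·(k1 + 2k2 + 2k3 + k4).
x=1.700000, w=-0.730000:
  k1 = f(1.700000, -0.730000) = -0.080300
  k2 = f(1.795000, -0.737629) = -0.081139
  k3 = f(1.795000, -0.737708) = -0.081148
  k4 = f(1.890000, -0.745418) = -0.081996
  w ← -0.730000 + (0.19/6)·(k1 + 2k2 + 2k3 + k4) = -0.745418
x=1.890000, w=-0.745418:
  k1 = f(1.890000, -0.745418) = -0.081996
  k2 = f(1.985000, -0.753207) = -0.082853
  k3 = f(1.985000, -0.753289) = -0.082862
  k4 = f(2.080000, -0.761161) = -0.083728
  w ← -0.745418 + (0.19/6)·(k1 + 2k2 + 2k3 + k4) = -0.761161
w(2.08) ≈ -0.7612

-0.7612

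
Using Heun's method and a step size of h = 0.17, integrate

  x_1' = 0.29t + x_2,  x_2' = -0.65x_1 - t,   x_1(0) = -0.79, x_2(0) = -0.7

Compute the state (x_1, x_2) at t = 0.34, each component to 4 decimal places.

-0.9843, -0.5594

Heun on (x_1,x_2): k1 = f(t_n, state_n); k2 = f(t_n + h, state_n + h·k1); state_{n+1} = state_n + (h/2)·(k1 + k2).
0.000000: (-0.790000, -0.700000)
  k1 = (-0.700000, 0.513500)
  predictor → (-0.909000, -0.612705)
  k2 = (-0.563405, 0.420850)
  → (-0.897389, -0.620580)
0.170000: (-0.897389, -0.620580)
  k1 = (-0.571280, 0.413303)
  predictor → (-0.994507, -0.550319)
  k2 = (-0.451719, 0.306430)
  → (-0.984344, -0.559403)
(x_1(0.34), x_2(0.34)) ≈ (-0.9843, -0.5594)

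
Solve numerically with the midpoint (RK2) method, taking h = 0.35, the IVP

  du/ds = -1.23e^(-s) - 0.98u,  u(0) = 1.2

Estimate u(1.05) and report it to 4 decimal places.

Midpoint: k1 = f(s_n, u_n); k2 = f(s_n + h/2, u_n + (h/2)·k1); u_{n+1} = u_n + h·k2.
s=0.000000, u=1.200000:
  k1 = f(0.000000, 1.200000) = -2.406000
  k2 = f(0.175000, 0.778950) = -1.795903
  u ← 1.200000 + 0.35·(-1.795903) = 0.571434
s=0.350000, u=0.571434:
  k1 = f(0.350000, 0.571434) = -1.426772
  k2 = f(0.525000, 0.321749) = -1.042927
  u ← 0.571434 + 0.35·(-1.042927) = 0.206409
s=0.700000, u=0.206409:
  k1 = f(0.700000, 0.206409) = -0.813081
  k2 = f(0.875000, 0.064120) = -0.575578
  u ← 0.206409 + 0.35·(-0.575578) = 0.004957
u(1.05) ≈ 0.0050

0.0050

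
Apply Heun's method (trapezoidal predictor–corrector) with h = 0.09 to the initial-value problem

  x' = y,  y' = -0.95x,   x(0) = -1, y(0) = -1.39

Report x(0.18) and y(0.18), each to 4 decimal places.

-1.2339, -1.1983

Heun on (x,y): k1 = f(s_n, state_n); k2 = f(s_n + h, state_n + h·k1); state_{n+1} = state_n + (h/2)·(k1 + k2).
0.000000: (-1.000000, -1.390000)
  k1 = (-1.390000, 0.950000)
  predictor → (-1.125100, -1.304500)
  k2 = (-1.304500, 1.068845)
  → (-1.121252, -1.299152)
0.090000: (-1.121252, -1.299152)
  k1 = (-1.299152, 1.065190)
  predictor → (-1.238176, -1.203285)
  k2 = (-1.203285, 1.176267)
  → (-1.233862, -1.198286)
(x(0.18), y(0.18)) ≈ (-1.2339, -1.1983)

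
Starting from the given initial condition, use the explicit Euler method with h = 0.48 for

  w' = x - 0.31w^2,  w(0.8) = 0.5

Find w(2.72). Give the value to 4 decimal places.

2.4494

Euler: w_{n+1} = w_n + h·f(x_n, w_n).
x=0.800000, w=0.500000: f=0.722500 → w ← 0.500000 + 0.48·0.722500 = 0.846800
x=1.280000, w=0.846800: f=1.057708 → w ← 0.846800 + 0.48·1.057708 = 1.354500
x=1.760000, w=1.354500: f=1.191252 → w ← 1.354500 + 0.48·1.191252 = 1.926301
x=2.240000, w=1.926301: f=1.089703 → w ← 1.926301 + 0.48·1.089703 = 2.449358
w(2.72) ≈ 2.4494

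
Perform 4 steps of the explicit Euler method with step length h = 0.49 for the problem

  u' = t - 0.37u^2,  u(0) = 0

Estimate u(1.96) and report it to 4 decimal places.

Euler: u_{n+1} = u_n + h·f(t_n, u_n).
t=0.000000, u=0.000000: f=0.000000 → u ← 0.000000 + 0.49·0.000000 = 0.000000
t=0.490000, u=0.000000: f=0.490000 → u ← 0.000000 + 0.49·0.490000 = 0.240100
t=0.980000, u=0.240100: f=0.958670 → u ← 0.240100 + 0.49·0.958670 = 0.709848
t=1.470000, u=0.709848: f=1.283563 → u ← 0.709848 + 0.49·1.283563 = 1.338794
u(1.96) ≈ 1.3388

1.3388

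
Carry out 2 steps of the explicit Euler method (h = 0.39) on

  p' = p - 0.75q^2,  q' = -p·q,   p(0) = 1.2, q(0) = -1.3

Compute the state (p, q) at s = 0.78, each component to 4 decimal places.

1.4915, -0.3750

Euler on (p,q): p_{n+1} = p_n + h·p', q_{n+1} = q_n + h·q'.
0.000000: (1.200000, -1.300000); f=(-0.067500, 1.560000) → (1.173675, -0.691600)
0.390000: (1.173675, -0.691600); f=(0.814942, 0.811714) → (1.491502, -0.375032)
(p(0.78), q(0.78)) ≈ (1.4915, -0.3750)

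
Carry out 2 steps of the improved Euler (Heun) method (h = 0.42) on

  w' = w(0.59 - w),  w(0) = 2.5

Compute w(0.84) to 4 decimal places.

1.1514

Heun: k1 = f(t_n, w_n); k2 = f(t_n + h, w_n + h·k1); w_{n+1} = w_n + (h/2)·(k1 + k2).
t=0.000000, w=2.500000:
  k1 = f(0.000000, 2.500000) = -4.775000
  k2 = f(0.420000, 0.494500) = 0.047225
  w ← 2.500000 + (0.42/2)·(-4.775000 + 0.047225) = 1.507167
t=0.420000, w=1.507167:
  k1 = f(0.420000, 1.507167) = -1.382324
  k2 = f(0.840000, 0.926591) = -0.311882
  w ← 1.507167 + (0.42/2)·(-1.382324 + (-0.311882)) = 1.151384
w(0.84) ≈ 1.1514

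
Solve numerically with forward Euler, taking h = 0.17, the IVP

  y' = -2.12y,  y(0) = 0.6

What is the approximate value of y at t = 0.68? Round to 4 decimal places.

0.1004

Euler: y_{n+1} = y_n + h·f(t_n, y_n).
t=0.000000, y=0.600000: f=-1.272000 → y ← 0.600000 + 0.17·(-1.272000) = 0.383760
t=0.170000, y=0.383760: f=-0.813571 → y ← 0.383760 + 0.17·(-0.813571) = 0.245453
t=0.340000, y=0.245453: f=-0.520360 → y ← 0.245453 + 0.17·(-0.520360) = 0.156992
t=0.510000, y=0.156992: f=-0.332822 → y ← 0.156992 + 0.17·(-0.332822) = 0.100412
y(0.68) ≈ 0.1004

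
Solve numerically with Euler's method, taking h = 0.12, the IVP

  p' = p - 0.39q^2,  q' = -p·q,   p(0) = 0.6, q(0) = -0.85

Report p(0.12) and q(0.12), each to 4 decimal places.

Euler on (p,q): p_{n+1} = p_n + h·p', q_{n+1} = q_n + h·q'.
0.000000: (0.600000, -0.850000); f=(0.318225, 0.510000) → (0.638187, -0.788800)
(p(0.12), q(0.12)) ≈ (0.6382, -0.7888)

0.6382, -0.7888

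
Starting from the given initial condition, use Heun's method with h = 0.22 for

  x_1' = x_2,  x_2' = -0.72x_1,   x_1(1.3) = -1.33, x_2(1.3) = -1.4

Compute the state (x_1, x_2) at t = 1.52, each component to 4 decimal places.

Heun on (x_1,x_2): k1 = f(t_n, state_n); k2 = f(t_n + h, state_n + h·k1); state_{n+1} = state_n + (h/2)·(k1 + k2).
1.300000: (-1.330000, -1.400000)
  k1 = (-1.400000, 0.957600)
  predictor → (-1.638000, -1.189328)
  k2 = (-1.189328, 1.179360)
  → (-1.614826, -1.164934)
(x_1(1.52), x_2(1.52)) ≈ (-1.6148, -1.1649)

-1.6148, -1.1649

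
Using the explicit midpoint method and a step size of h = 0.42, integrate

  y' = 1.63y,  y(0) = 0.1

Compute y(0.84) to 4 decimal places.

Midpoint: k1 = f(x_n, y_n); k2 = f(x_n + h/2, y_n + (h/2)·k1); y_{n+1} = y_n + h·k2.
x=0.000000, y=0.100000:
  k1 = f(0.000000, 0.100000) = 0.163000
  k2 = f(0.210000, 0.134230) = 0.218795
  y ← 0.100000 + 0.42·0.218795 = 0.191894
x=0.420000, y=0.191894:
  k1 = f(0.420000, 0.191894) = 0.312787
  k2 = f(0.630000, 0.257579) = 0.419854
  y ← 0.191894 + 0.42·0.419854 = 0.368233
y(0.84) ≈ 0.3682

0.3682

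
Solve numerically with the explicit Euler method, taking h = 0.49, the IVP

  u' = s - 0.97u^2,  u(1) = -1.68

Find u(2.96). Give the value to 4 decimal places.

Euler: u_{n+1} = u_n + h·f(s_n, u_n).
s=1.000000, u=-1.680000: f=-1.737728 → u ← -1.680000 + 0.49·(-1.737728) = -2.531487
s=1.490000, u=-2.531487: f=-4.726172 → u ← -2.531487 + 0.49·(-4.726172) = -4.847311
s=1.980000, u=-4.847311: f=-20.811532 → u ← -4.847311 + 0.49·(-20.811532) = -15.044962
s=2.470000, u=-15.044962: f=-217.090356 → u ← -15.044962 + 0.49·(-217.090356) = -121.419236
u(2.96) ≈ -121.4192

-121.4192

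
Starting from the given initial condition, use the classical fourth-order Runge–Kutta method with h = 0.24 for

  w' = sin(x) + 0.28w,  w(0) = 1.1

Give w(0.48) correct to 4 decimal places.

1.3765

RK4: k1 = f(x_n, w_n); k2 = f(x_n + h/2, w_n + (h/2)·k1); k3 = f(x_n + h/2, w_n + (h/2)·k2); k4 = f(x_n + h, w_n + h·k3); w_{n+1} = w_n + (h/6)·(k1 + 2k2 + 2k3 + k4).
x=0.000000, w=1.100000:
  k1 = f(0.000000, 1.100000) = 0.308000
  k2 = f(0.120000, 1.136960) = 0.438061
  k3 = f(0.120000, 1.152567) = 0.442431
  k4 = f(0.240000, 1.206183) = 0.575434
  w ← 1.100000 + (0.24/6)·(k1 + 2k2 + 2k3 + k4) = 1.205777
x=0.240000, w=1.205777:
  k1 = f(0.240000, 1.205777) = 0.575320
  k2 = f(0.360000, 1.274815) = 0.709222
  k3 = f(0.360000, 1.290883) = 0.713722
  k4 = f(0.480000, 1.377070) = 0.847359
  w ← 1.205777 + (0.24/6)·(k1 + 2k2 + 2k3 + k4) = 1.376519
w(0.48) ≈ 1.3765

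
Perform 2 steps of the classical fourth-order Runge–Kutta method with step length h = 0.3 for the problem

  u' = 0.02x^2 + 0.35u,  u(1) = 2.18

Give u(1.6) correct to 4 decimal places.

2.7120

RK4: k1 = f(x_n, u_n); k2 = f(x_n + h/2, u_n + (h/2)·k1); k3 = f(x_n + h/2, u_n + (h/2)·k2); k4 = f(x_n + h, u_n + h·k3); u_{n+1} = u_n + (h/6)·(k1 + 2k2 + 2k3 + k4).
x=1.000000, u=2.180000:
  k1 = f(1.000000, 2.180000) = 0.783000
  k2 = f(1.150000, 2.297450) = 0.830557
  k3 = f(1.150000, 2.304584) = 0.833054
  k4 = f(1.300000, 2.429916) = 0.884271
  u ← 2.180000 + (0.3/6)·(k1 + 2k2 + 2k3 + k4) = 2.429725
x=1.300000, u=2.429725:
  k1 = f(1.300000, 2.429725) = 0.884204
  k2 = f(1.450000, 2.562355) = 0.938874
  k3 = f(1.450000, 2.570556) = 0.941745
  k4 = f(1.600000, 2.712248) = 1.000487
  u ← 2.429725 + (0.3/6)·(k1 + 2k2 + 2k3 + k4) = 2.712021
u(1.6) ≈ 2.7120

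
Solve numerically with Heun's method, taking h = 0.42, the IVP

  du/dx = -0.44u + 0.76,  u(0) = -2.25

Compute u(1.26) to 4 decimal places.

Heun: k1 = f(x_n, u_n); k2 = f(x_n + h, u_n + h·k1); u_{n+1} = u_n + (h/2)·(k1 + k2).
x=0.000000, u=-2.250000:
  k1 = f(0.000000, -2.250000) = 1.750000
  k2 = f(0.420000, -1.515000) = 1.426600
  u ← -2.250000 + (0.42/2)·(1.750000 + 1.426600) = -1.582914
x=0.420000, u=-1.582914:
  k1 = f(0.420000, -1.582914) = 1.456482
  k2 = f(0.840000, -0.971191) = 1.187324
  u ← -1.582914 + (0.42/2)·(1.456482 + 1.187324) = -1.027715
x=0.840000, u=-1.027715:
  k1 = f(0.840000, -1.027715) = 1.212194
  k2 = f(1.260000, -0.518593) = 0.988181
  u ← -1.027715 + (0.42/2)·(1.212194 + 0.988181) = -0.565636
u(1.26) ≈ -0.5656

-0.5656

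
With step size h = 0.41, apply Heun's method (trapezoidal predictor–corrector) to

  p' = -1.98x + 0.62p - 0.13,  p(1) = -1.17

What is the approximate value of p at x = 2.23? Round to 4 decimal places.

-8.2234

Heun: k1 = f(x_n, p_n); k2 = f(x_n + h, p_n + h·k1); p_{n+1} = p_n + (h/2)·(k1 + k2).
x=1.000000, p=-1.170000:
  k1 = f(1.000000, -1.170000) = -2.835400
  k2 = f(1.410000, -2.332514) = -4.367959
  p ← -1.170000 + (0.41/2)·(-2.835400 + (-4.367959)) = -2.646689
x=1.410000, p=-2.646689:
  k1 = f(1.410000, -2.646689) = -4.562747
  k2 = f(1.820000, -4.517415) = -6.534397
  p ← -2.646689 + (0.41/2)·(-4.562747 + (-6.534397)) = -4.921603
x=1.820000, p=-4.921603:
  k1 = f(1.820000, -4.921603) = -6.784994
  k2 = f(2.230000, -7.703451) = -9.321539
  p ← -4.921603 + (0.41/2)·(-6.784994 + (-9.321539)) = -8.223442
p(2.23) ≈ -8.2234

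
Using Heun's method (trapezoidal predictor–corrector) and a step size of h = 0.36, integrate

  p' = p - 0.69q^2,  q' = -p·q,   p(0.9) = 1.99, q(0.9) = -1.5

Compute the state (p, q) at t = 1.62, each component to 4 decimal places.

Heun on (p,q): k1 = f(t_n, state_n); k2 = f(t_n + h, state_n + h·k1); state_{n+1} = state_n + (h/2)·(k1 + k2).
0.900000: (1.990000, -1.500000)
  k1 = (0.437500, 2.985000)
  predictor → (2.147500, -0.425400)
  k2 = (2.022634, 0.913547)
  → (2.432824, -0.798262)
1.260000: (2.432824, -0.798262)
  k1 = (1.993141, 1.942030)
  predictor → (3.150355, -0.099131)
  k2 = (3.143574, 0.312297)
  → (3.357433, -0.392483)
(p(1.62), q(1.62)) ≈ (3.3574, -0.3925)

3.3574, -0.3925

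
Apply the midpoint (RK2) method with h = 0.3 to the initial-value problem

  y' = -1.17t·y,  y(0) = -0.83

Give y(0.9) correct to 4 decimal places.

-0.5112

Midpoint: k1 = f(t_n, y_n); k2 = f(t_n + h/2, y_n + (h/2)·k1); y_{n+1} = y_n + h·k2.
t=0.000000, y=-0.830000:
  k1 = f(0.000000, -0.830000) = 0.000000
  k2 = f(0.150000, -0.830000) = 0.145665
  y ← -0.830000 + 0.3·0.145665 = -0.786300
t=0.300000, y=-0.786300:
  k1 = f(0.300000, -0.786300) = 0.275991
  k2 = f(0.450000, -0.744902) = 0.392191
  y ← -0.786300 + 0.3·0.392191 = -0.668643
t=0.600000, y=-0.668643:
  k1 = f(0.600000, -0.668643) = 0.469388
  k2 = f(0.750000, -0.598235) = 0.524951
  y ← -0.668643 + 0.3·0.524951 = -0.511158
y(0.9) ≈ -0.5112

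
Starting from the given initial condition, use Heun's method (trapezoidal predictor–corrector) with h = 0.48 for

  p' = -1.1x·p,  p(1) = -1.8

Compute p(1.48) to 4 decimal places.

-0.9928

Heun: k1 = f(x_n, p_n); k2 = f(x_n + h, p_n + h·k1); p_{n+1} = p_n + (h/2)·(k1 + k2).
x=1.000000, p=-1.800000:
  k1 = f(1.000000, -1.800000) = 1.980000
  k2 = f(1.480000, -0.849600) = 1.383149
  p ← -1.800000 + (0.48/2)·(1.980000 + 1.383149) = -0.992844
p(1.48) ≈ -0.9928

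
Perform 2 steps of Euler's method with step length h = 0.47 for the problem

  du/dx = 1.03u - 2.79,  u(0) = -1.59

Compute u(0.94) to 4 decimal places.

Euler: u_{n+1} = u_n + h·f(x_n, u_n).
x=0.000000, u=-1.590000: f=-4.427700 → u ← -1.590000 + 0.47·(-4.427700) = -3.671019
x=0.470000, u=-3.671019: f=-6.571150 → u ← -3.671019 + 0.47·(-6.571150) = -6.759459
u(0.94) ≈ -6.7595

-6.7595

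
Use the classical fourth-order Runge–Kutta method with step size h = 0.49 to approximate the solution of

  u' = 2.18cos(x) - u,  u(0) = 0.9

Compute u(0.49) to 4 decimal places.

RK4: k1 = f(x_n, u_n); k2 = f(x_n + h/2, u_n + (h/2)·k1); k3 = f(x_n + h/2, u_n + (h/2)·k2); k4 = f(x_n + h, u_n + h·k3); u_{n+1} = u_n + (h/6)·(k1 + 2k2 + 2k3 + k4).
x=0.000000, u=0.900000:
  k1 = f(0.000000, 0.900000) = 1.280000
  k2 = f(0.245000, 1.213600) = 0.901299
  k3 = f(0.245000, 1.120818) = 0.994081
  k4 = f(0.490000, 1.387100) = 0.536386
  u ← 0.900000 + (0.49/6)·(k1 + 2k2 + 2k3 + k4) = 1.357917
u(0.49) ≈ 1.3579

1.3579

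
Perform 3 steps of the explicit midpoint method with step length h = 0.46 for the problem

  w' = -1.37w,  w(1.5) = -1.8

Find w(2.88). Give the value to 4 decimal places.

-0.3305

Midpoint: k1 = f(x_n, w_n); k2 = f(x_n + h/2, w_n + (h/2)·k1); w_{n+1} = w_n + h·k2.
x=1.500000, w=-1.800000:
  k1 = f(1.500000, -1.800000) = 2.466000
  k2 = f(1.730000, -1.232820) = 1.688963
  w ← -1.800000 + 0.46·1.688963 = -1.023077
x=1.960000, w=-1.023077:
  k1 = f(1.960000, -1.023077) = 1.401615
  k2 = f(2.190000, -0.700705) = 0.959966
  w ← -1.023077 + 0.46·0.959966 = -0.581492
x=2.420000, w=-0.581492:
  k1 = f(2.420000, -0.581492) = 0.796645
  k2 = f(2.650000, -0.398264) = 0.545622
  w ← -0.581492 + 0.46·0.545622 = -0.330506
w(2.88) ≈ -0.3305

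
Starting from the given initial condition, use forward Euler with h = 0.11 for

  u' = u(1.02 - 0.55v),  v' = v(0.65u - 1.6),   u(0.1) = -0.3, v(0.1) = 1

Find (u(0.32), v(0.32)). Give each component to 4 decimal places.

Euler on (u,v): u_{n+1} = u_n + h·u', v_{n+1} = v_n + h·v'.
0.100000: (-0.300000, 1.000000); f=(-0.141000, -1.795000) → (-0.315510, 0.802550)
0.210000: (-0.315510, 0.802550); f=(-0.182553, -1.448668) → (-0.335591, 0.643197)
(u(0.32), v(0.32)) ≈ (-0.3356, 0.6432)

-0.3356, 0.6432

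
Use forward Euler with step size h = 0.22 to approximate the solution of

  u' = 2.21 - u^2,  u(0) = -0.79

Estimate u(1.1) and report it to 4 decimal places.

1.2213

Euler: u_{n+1} = u_n + h·f(t_n, u_n).
t=0.000000, u=-0.790000: f=1.585900 → u ← -0.790000 + 0.22·1.585900 = -0.441102
t=0.220000, u=-0.441102: f=2.015429 → u ← -0.441102 + 0.22·2.015429 = 0.002292
t=0.440000, u=0.002292: f=2.209995 → u ← 0.002292 + 0.22·2.209995 = 0.488491
t=0.660000, u=0.488491: f=1.971376 → u ← 0.488491 + 0.22·1.971376 = 0.922194
t=0.880000, u=0.922194: f=1.359558 → u ← 0.922194 + 0.22·1.359558 = 1.221297
u(1.1) ≈ 1.2213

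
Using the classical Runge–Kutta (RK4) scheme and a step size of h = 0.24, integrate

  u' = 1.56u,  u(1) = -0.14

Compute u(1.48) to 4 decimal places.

RK4: k1 = f(t_n, u_n); k2 = f(t_n + h/2, u_n + (h/2)·k1); k3 = f(t_n + h/2, u_n + (h/2)·k2); k4 = f(t_n + h, u_n + h·k3); u_{n+1} = u_n + (h/6)·(k1 + 2k2 + 2k3 + k4).
t=1.000000, u=-0.140000:
  k1 = f(1.000000, -0.140000) = -0.218400
  k2 = f(1.120000, -0.166208) = -0.259284
  k3 = f(1.120000, -0.171114) = -0.266938
  k4 = f(1.240000, -0.204065) = -0.318342
  u ← -0.140000 + (0.24/6)·(k1 + 2k2 + 2k3 + k4) = -0.203567
t=1.240000, u=-0.203567:
  k1 = f(1.240000, -0.203567) = -0.317565
  k2 = f(1.360000, -0.241675) = -0.377013
  k3 = f(1.360000, -0.248809) = -0.388142
  k4 = f(1.480000, -0.296722) = -0.462886
  u ← -0.203567 + (0.24/6)·(k1 + 2k2 + 2k3 + k4) = -0.295998
u(1.48) ≈ -0.2960

-0.2960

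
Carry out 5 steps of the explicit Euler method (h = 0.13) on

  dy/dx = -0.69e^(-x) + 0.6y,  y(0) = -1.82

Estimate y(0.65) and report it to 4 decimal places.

-3.0685

Euler: y_{n+1} = y_n + h·f(x_n, y_n).
x=0.000000, y=-1.820000: f=-1.782000 → y ← -1.820000 + 0.13·(-1.782000) = -2.051660
x=0.130000, y=-2.051660: f=-1.836882 → y ← -2.051660 + 0.13·(-1.836882) = -2.290455
x=0.260000, y=-2.290455: f=-1.906298 → y ← -2.290455 + 0.13·(-1.906298) = -2.538273
x=0.390000, y=-2.538273: f=-1.990133 → y ← -2.538273 + 0.13·(-1.990133) = -2.796991
x=0.520000, y=-2.796991: f=-2.088414 → y ← -2.796991 + 0.13·(-2.088414) = -3.068485
y(0.65) ≈ -3.0685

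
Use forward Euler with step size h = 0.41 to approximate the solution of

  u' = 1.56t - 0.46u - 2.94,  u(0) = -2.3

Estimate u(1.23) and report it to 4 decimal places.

-3.4685

Euler: u_{n+1} = u_n + h·f(t_n, u_n).
t=0.000000, u=-2.300000: f=-1.882000 → u ← -2.300000 + 0.41·(-1.882000) = -3.071620
t=0.410000, u=-3.071620: f=-0.887455 → u ← -3.071620 + 0.41·(-0.887455) = -3.435476
t=0.820000, u=-3.435476: f=-0.080481 → u ← -3.435476 + 0.41·(-0.080481) = -3.468474
u(1.23) ≈ -3.4685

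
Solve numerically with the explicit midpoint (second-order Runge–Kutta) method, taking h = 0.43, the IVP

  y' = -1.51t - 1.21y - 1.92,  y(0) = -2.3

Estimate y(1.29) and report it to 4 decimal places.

-2.5712

Midpoint: k1 = f(t_n, y_n); k2 = f(t_n + h/2, y_n + (h/2)·k1); y_{n+1} = y_n + h·k2.
t=0.000000, y=-2.300000:
  k1 = f(0.000000, -2.300000) = 0.863000
  k2 = f(0.215000, -2.114455) = 0.313841
  y ← -2.300000 + 0.43·0.313841 = -2.165049
t=0.430000, y=-2.165049:
  k1 = f(0.430000, -2.165049) = 0.050409
  k2 = f(0.645000, -2.154211) = -0.287355
  y ← -2.165049 + 0.43·(-0.287355) = -2.288611
t=0.860000, y=-2.288611:
  k1 = f(0.860000, -2.288611) = -0.449380
  k2 = f(1.075000, -2.385228) = -0.657124
  y ← -2.288611 + 0.43·(-0.657124) = -2.571175
y(1.29) ≈ -2.5712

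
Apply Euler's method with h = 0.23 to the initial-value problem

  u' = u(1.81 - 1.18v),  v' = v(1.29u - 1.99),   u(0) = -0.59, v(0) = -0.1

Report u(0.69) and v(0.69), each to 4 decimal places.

Euler on (u,v): u_{n+1} = u_n + h·u', v_{n+1} = v_n + h·v'.
0.000000: (-0.590000, -0.100000); f=(-1.137520, 0.275110) → (-0.851630, -0.036725)
0.230000: (-0.851630, -0.036725); f=(-1.578355, 0.113428) → (-1.214651, -0.010636)
0.460000: (-1.214651, -0.010636); f=(-2.213764, 0.037832) → (-1.723817, -0.001935)
(u(0.69), v(0.69)) ≈ (-1.7238, -0.0019)

-1.7238, -0.0019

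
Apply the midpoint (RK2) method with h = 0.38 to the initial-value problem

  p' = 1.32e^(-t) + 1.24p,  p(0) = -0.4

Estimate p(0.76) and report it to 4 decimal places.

Midpoint: k1 = f(t_n, p_n); k2 = f(t_n + h/2, p_n + (h/2)·k1); p_{n+1} = p_n + h·k2.
t=0.000000, p=-0.400000:
  k1 = f(0.000000, -0.400000) = 0.824000
  k2 = f(0.190000, -0.243440) = 0.789720
  p ← -0.400000 + 0.38·0.789720 = -0.099906
t=0.380000, p=-0.099906:
  k1 = f(0.380000, -0.099906) = 0.778813
  k2 = f(0.570000, 0.048068) = 0.806098
  p ← -0.099906 + 0.38·0.806098 = 0.206411
p(0.76) ≈ 0.2064

0.2064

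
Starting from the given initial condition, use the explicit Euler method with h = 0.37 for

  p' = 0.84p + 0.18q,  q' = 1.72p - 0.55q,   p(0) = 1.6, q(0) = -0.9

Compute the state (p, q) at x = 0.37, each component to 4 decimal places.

2.0373, 0.3014

Euler on (p,q): p_{n+1} = p_n + h·p', q_{n+1} = q_n + h·q'.
0.000000: (1.600000, -0.900000); f=(1.182000, 3.247000) → (2.037340, 0.301390)
(p(0.37), q(0.37)) ≈ (2.0373, 0.3014)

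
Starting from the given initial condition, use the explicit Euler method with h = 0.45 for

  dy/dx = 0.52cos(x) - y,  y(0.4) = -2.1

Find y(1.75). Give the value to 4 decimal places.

Euler: y_{n+1} = y_n + h·f(x_n, y_n).
x=0.400000, y=-2.100000: f=2.578952 → y ← -2.100000 + 0.45·2.578952 = -0.939472
x=0.850000, y=-0.939472: f=1.282663 → y ← -0.939472 + 0.45·1.282663 = -0.362273
x=1.300000, y=-0.362273: f=0.501373 → y ← -0.362273 + 0.45·0.501373 = -0.136656
y(1.75) ≈ -0.1367

-0.1367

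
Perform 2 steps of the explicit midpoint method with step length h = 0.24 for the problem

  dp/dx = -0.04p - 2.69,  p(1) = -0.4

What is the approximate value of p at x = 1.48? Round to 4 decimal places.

-1.6713

Midpoint: k1 = f(x_n, p_n); k2 = f(x_n + h/2, p_n + (h/2)·k1); p_{n+1} = p_n + h·k2.
x=1.000000, p=-0.400000:
  k1 = f(1.000000, -0.400000) = -2.674000
  k2 = f(1.120000, -0.720880) = -2.661165
  p ← -0.400000 + 0.24·(-2.661165) = -1.038680
x=1.240000, p=-1.038680:
  k1 = f(1.240000, -1.038680) = -2.648453
  k2 = f(1.360000, -1.356494) = -2.635740
  p ← -1.038680 + 0.24·(-2.635740) = -1.671257
p(1.48) ≈ -1.6713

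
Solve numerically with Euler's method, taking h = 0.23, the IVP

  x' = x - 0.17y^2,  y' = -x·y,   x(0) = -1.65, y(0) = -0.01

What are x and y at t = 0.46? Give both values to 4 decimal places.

Euler on (x,y): x_{n+1} = x_n + h·x', y_{n+1} = y_n + h·y'.
0.000000: (-1.650000, -0.010000); f=(-1.650017, -0.016500) → (-2.029504, -0.013795)
0.230000: (-2.029504, -0.013795); f=(-2.029536, -0.027997) → (-2.496297, -0.020234)
(x(0.46), y(0.46)) ≈ (-2.4963, -0.0202)

-2.4963, -0.0202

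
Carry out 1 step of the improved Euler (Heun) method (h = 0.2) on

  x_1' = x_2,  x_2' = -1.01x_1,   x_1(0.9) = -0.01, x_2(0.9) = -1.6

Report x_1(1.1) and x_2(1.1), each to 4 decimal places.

-0.3298, -1.5657

Heun on (x_1,x_2): k1 = f(s_n, state_n); k2 = f(s_n + h, state_n + h·k1); state_{n+1} = state_n + (h/2)·(k1 + k2).
0.900000: (-0.010000, -1.600000)
  k1 = (-1.600000, 0.010100)
  predictor → (-0.330000, -1.597980)
  k2 = (-1.597980, 0.333300)
  → (-0.329798, -1.565660)
(x_1(1.1), x_2(1.1)) ≈ (-0.3298, -1.5657)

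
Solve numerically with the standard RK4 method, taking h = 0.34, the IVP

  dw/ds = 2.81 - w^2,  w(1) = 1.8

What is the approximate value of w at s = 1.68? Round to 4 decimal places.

1.6897

RK4: k1 = f(s_n, w_n); k2 = f(s_n + h/2, w_n + (h/2)·k1); k3 = f(s_n + h/2, w_n + (h/2)·k2); k4 = f(s_n + h, w_n + h·k3); w_{n+1} = w_n + (h/6)·(k1 + 2k2 + 2k3 + k4).
s=1.000000, w=1.800000:
  k1 = f(1.000000, 1.800000) = -0.430000
  k2 = f(1.170000, 1.726900) = -0.172184
  k3 = f(1.170000, 1.770729) = -0.325480
  k4 = f(1.340000, 1.689337) = -0.043858
  w ← 1.800000 + (0.34/6)·(k1 + 2k2 + 2k3 + k4) = 1.716746
s=1.340000, w=1.716746:
  k1 = f(1.340000, 1.716746) = -0.137217
  k2 = f(1.510000, 1.693419) = -0.057669
  k3 = f(1.510000, 1.706942) = -0.103653
  k4 = f(1.680000, 1.681504) = -0.017457
  w ← 1.716746 + (0.34/6)·(k1 + 2k2 + 2k3 + k4) = 1.689698
w(1.68) ≈ 1.6897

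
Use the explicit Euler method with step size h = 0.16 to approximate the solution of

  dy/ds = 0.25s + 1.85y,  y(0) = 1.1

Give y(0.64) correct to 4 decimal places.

Euler: y_{n+1} = y_n + h·f(s_n, y_n).
s=0.000000, y=1.100000: f=2.035000 → y ← 1.100000 + 0.16·2.035000 = 1.425600
s=0.160000, y=1.425600: f=2.677360 → y ← 1.425600 + 0.16·2.677360 = 1.853978
s=0.320000, y=1.853978: f=3.509859 → y ← 1.853978 + 0.16·3.509859 = 2.415555
s=0.480000, y=2.415555: f=4.588777 → y ← 2.415555 + 0.16·4.588777 = 3.149759
y(0.64) ≈ 3.1498

3.1498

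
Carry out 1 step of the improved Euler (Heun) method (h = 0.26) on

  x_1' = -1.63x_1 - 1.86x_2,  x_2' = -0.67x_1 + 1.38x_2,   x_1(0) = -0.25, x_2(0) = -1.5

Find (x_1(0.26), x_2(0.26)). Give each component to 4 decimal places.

0.5248, -2.1558

Heun on (x_1,x_2): k1 = f(t_n, state_n); k2 = f(t_n + h, state_n + h·k1); state_{n+1} = state_n + (h/2)·(k1 + k2).
0.000000: (-0.250000, -1.500000)
  k1 = (3.197500, -1.902500)
  predictor → (0.581350, -1.994650)
  k2 = (2.762449, -3.142122)
  → (0.524793, -2.155801)
(x_1(0.26), x_2(0.26)) ≈ (0.5248, -2.1558)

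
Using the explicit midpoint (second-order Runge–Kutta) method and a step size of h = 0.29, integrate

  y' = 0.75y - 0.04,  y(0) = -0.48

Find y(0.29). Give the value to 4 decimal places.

-0.6086

Midpoint: k1 = f(t_n, y_n); k2 = f(t_n + h/2, y_n + (h/2)·k1); y_{n+1} = y_n + h·k2.
t=0.000000, y=-0.480000:
  k1 = f(0.000000, -0.480000) = -0.400000
  k2 = f(0.145000, -0.538000) = -0.443500
  y ← -0.480000 + 0.29·(-0.443500) = -0.608615
y(0.29) ≈ -0.6086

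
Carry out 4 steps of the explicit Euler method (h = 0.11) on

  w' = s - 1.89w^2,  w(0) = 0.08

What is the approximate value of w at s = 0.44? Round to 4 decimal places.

Euler: w_{n+1} = w_n + h·f(s_n, w_n).
s=0.000000, w=0.080000: f=-0.012096 → w ← 0.080000 + 0.11·(-0.012096) = 0.078669
s=0.110000, w=0.078669: f=0.098303 → w ← 0.078669 + 0.11·0.098303 = 0.089483
s=0.220000, w=0.089483: f=0.204866 → w ← 0.089483 + 0.11·0.204866 = 0.112018
s=0.330000, w=0.112018: f=0.306284 → w ← 0.112018 + 0.11·0.306284 = 0.145709
w(0.44) ≈ 0.1457

0.1457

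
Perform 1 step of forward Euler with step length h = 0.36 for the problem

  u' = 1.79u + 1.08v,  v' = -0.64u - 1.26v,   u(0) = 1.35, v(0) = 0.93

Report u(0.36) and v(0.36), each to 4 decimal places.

2.5815, 0.1971

Euler on (u,v): u_{n+1} = u_n + h·u', v_{n+1} = v_n + h·v'.
0.000000: (1.350000, 0.930000); f=(3.420900, -2.035800) → (2.581524, 0.197112)
(u(0.36), v(0.36)) ≈ (2.5815, 0.1971)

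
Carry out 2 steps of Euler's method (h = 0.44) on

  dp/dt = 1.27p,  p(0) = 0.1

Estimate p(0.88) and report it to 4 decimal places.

0.2430

Euler: p_{n+1} = p_n + h·f(t_n, p_n).
t=0.000000, p=0.100000: f=0.127000 → p ← 0.100000 + 0.44·0.127000 = 0.155880
t=0.440000, p=0.155880: f=0.197968 → p ← 0.155880 + 0.44·0.197968 = 0.242986
p(0.88) ≈ 0.2430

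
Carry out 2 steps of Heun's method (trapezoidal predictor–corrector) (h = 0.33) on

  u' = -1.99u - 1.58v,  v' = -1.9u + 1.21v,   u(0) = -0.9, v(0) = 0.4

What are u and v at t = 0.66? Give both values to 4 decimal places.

-1.1228, 2.3411

Heun on (u,v): k1 = f(t_n, state_n); k2 = f(t_n + h, state_n + h·k1); state_{n+1} = state_n + (h/2)·(k1 + k2).
0.000000: (-0.900000, 0.400000)
  k1 = (1.159000, 2.194000)
  predictor → (-0.517530, 1.124020)
  k2 = (-0.746067, 2.343371)
  → (-0.831866, 1.148666)
0.330000: (-0.831866, 1.148666)
  k1 = (-0.159479, 2.970432)
  predictor → (-0.884494, 2.128909)
  k2 = (-1.603532, 4.256518)
  → (-1.122763, 2.341113)
(u(0.66), v(0.66)) ≈ (-1.1228, 2.3411)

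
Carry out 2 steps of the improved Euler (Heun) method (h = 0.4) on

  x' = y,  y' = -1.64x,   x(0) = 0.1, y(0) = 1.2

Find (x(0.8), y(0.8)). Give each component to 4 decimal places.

Heun on (x,y): k1 = f(t_n, state_n); k2 = f(t_n + h, state_n + h·k1); state_{n+1} = state_n + (h/2)·(k1 + k2).
0.000000: (0.100000, 1.200000)
  k1 = (1.200000, -0.164000)
  predictor → (0.580000, 1.134400)
  k2 = (1.134400, -0.951200)
  → (0.566880, 0.976960)
0.400000: (0.566880, 0.976960)
  k1 = (0.976960, -0.929683)
  predictor → (0.957664, 0.605087)
  k2 = (0.605087, -1.570569)
  → (0.883289, 0.476910)
(x(0.8), y(0.8)) ≈ (0.8833, 0.4769)

0.8833, 0.4769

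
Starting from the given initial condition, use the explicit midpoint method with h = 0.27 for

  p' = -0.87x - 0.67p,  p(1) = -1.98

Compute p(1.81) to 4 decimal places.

-1.9398

Midpoint: k1 = f(x_n, p_n); k2 = f(x_n + h/2, p_n + (h/2)·k1); p_{n+1} = p_n + h·k2.
x=1.000000, p=-1.980000:
  k1 = f(1.000000, -1.980000) = 0.456600
  k2 = f(1.135000, -1.918359) = 0.297851
  p ← -1.980000 + 0.27·0.297851 = -1.899580
x=1.270000, p=-1.899580:
  k1 = f(1.270000, -1.899580) = 0.167819
  k2 = f(1.405000, -1.876925) = 0.035190
  p ← -1.899580 + 0.27·0.035190 = -1.890079
x=1.540000, p=-1.890079:
  k1 = f(1.540000, -1.890079) = -0.073447
  k2 = f(1.675000, -1.899994) = -0.184254
  p ← -1.890079 + 0.27·(-0.184254) = -1.939828
p(1.81) ≈ -1.9398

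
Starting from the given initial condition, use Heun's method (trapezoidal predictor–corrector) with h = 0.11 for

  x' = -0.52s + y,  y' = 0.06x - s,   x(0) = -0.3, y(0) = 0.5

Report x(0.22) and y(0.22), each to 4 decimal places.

-0.2043, 0.4725

Heun on (x,y): k1 = f(s_n, state_n); k2 = f(s_n + h, state_n + h·k1); state_{n+1} = state_n + (h/2)·(k1 + k2).
0.000000: (-0.300000, 0.500000)
  k1 = (0.500000, -0.018000)
  predictor → (-0.245000, 0.498020)
  k2 = (0.440820, -0.124700)
  → (-0.248255, 0.492152)
0.110000: (-0.248255, 0.492152)
  k1 = (0.434952, -0.124895)
  predictor → (-0.200410, 0.478413)
  k2 = (0.364013, -0.232025)
  → (-0.204312, 0.472521)
(x(0.22), y(0.22)) ≈ (-0.2043, 0.4725)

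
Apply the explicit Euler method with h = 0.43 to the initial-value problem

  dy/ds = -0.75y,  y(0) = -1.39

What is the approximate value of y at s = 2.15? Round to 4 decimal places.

-0.1984

Euler: y_{n+1} = y_n + h·f(s_n, y_n).
s=0.000000, y=-1.390000: f=1.042500 → y ← -1.390000 + 0.43·1.042500 = -0.941725
s=0.430000, y=-0.941725: f=0.706294 → y ← -0.941725 + 0.43·0.706294 = -0.638019
s=0.860000, y=-0.638019: f=0.478514 → y ← -0.638019 + 0.43·0.478514 = -0.432258
s=1.290000, y=-0.432258: f=0.324193 → y ← -0.432258 + 0.43·0.324193 = -0.292855
s=1.720000, y=-0.292855: f=0.219641 → y ← -0.292855 + 0.43·0.219641 = -0.198409
y(2.15) ≈ -0.1984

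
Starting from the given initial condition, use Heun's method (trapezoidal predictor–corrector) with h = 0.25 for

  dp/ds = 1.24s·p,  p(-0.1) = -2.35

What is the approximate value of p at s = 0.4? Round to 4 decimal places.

Heun: k1 = f(s_n, p_n); k2 = f(s_n + h, p_n + h·k1); p_{n+1} = p_n + (h/2)·(k1 + k2).
s=-0.100000, p=-2.350000:
  k1 = f(-0.100000, -2.350000) = 0.291400
  k2 = f(0.150000, -2.277150) = -0.423550
  p ← -2.350000 + (0.25/2)·(0.291400 + (-0.423550)) = -2.366519
s=0.150000, p=-2.366519:
  k1 = f(0.150000, -2.366519) = -0.440172
  k2 = f(0.400000, -2.476562) = -1.228375
  p ← -2.366519 + (0.25/2)·(-0.440172 + (-1.228375)) = -2.575087
p(0.4) ≈ -2.5751

-2.5751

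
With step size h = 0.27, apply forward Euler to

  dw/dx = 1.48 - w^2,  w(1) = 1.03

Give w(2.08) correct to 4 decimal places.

1.2133

Euler: w_{n+1} = w_n + h·f(x_n, w_n).
x=1.000000, w=1.030000: f=0.419100 → w ← 1.030000 + 0.27·0.419100 = 1.143157
x=1.270000, w=1.143157: f=0.173192 → w ← 1.143157 + 0.27·0.173192 = 1.189919
x=1.540000, w=1.189919: f=0.064093 → w ← 1.189919 + 0.27·0.064093 = 1.207224
x=1.810000, w=1.207224: f=0.022610 → w ← 1.207224 + 0.27·0.022610 = 1.213329
w(2.08) ≈ 1.2133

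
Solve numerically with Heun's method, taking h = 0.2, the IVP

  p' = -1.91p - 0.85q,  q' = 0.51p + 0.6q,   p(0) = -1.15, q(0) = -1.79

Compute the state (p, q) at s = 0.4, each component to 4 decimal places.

Heun on (p,q): k1 = f(s_n, state_n); k2 = f(s_n + h, state_n + h·k1); state_{n+1} = state_n + (h/2)·(k1 + k2).
0.000000: (-1.150000, -1.790000)
  k1 = (3.718000, -1.660500)
  predictor → (-0.406400, -2.122100)
  k2 = (2.580009, -1.480524)
  → (-0.520199, -2.104102)
0.200000: (-0.520199, -2.104102)
  k1 = (2.782067, -1.527763)
  predictor → (0.036214, -2.409655)
  k2 = (1.979037, -1.427324)
  → (-0.044089, -2.399611)
(p(0.4), q(0.4)) ≈ (-0.0441, -2.3996)

-0.0441, -2.3996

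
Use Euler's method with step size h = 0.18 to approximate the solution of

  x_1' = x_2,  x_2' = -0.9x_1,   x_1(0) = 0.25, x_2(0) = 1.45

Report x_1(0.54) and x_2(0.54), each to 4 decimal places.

Euler on (x_1,x_2): x_1_{n+1} = x_1_n + h·x_1', x_2_{n+1} = x_2_n + h·x_2'.
0.000000: (0.250000, 1.450000); f=(1.450000, -0.225000) → (0.511000, 1.409500)
0.180000: (0.511000, 1.409500); f=(1.409500, -0.459900) → (0.764710, 1.326718)
0.360000: (0.764710, 1.326718); f=(1.326718, -0.688239) → (1.003519, 1.202835)
(x_1(0.54), x_2(0.54)) ≈ (1.0035, 1.2028)

1.0035, 1.2028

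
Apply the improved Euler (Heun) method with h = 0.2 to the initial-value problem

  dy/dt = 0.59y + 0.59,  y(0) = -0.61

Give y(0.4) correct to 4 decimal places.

-0.5064

Heun: k1 = f(t_n, y_n); k2 = f(t_n + h, y_n + h·k1); y_{n+1} = y_n + (h/2)·(k1 + k2).
t=0.000000, y=-0.610000:
  k1 = f(0.000000, -0.610000) = 0.230100
  k2 = f(0.200000, -0.563980) = 0.257252
  y ← -0.610000 + (0.2/2)·(0.230100 + 0.257252) = -0.561265
t=0.200000, y=-0.561265:
  k1 = f(0.200000, -0.561265) = 0.258854
  k2 = f(0.400000, -0.509494) = 0.289398
  y ← -0.561265 + (0.2/2)·(0.258854 + 0.289398) = -0.506440
y(0.4) ≈ -0.5064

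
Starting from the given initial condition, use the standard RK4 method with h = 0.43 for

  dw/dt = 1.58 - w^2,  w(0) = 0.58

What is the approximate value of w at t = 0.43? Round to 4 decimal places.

0.9757

RK4: k1 = f(t_n, w_n); k2 = f(t_n + h/2, w_n + (h/2)·k1); k3 = f(t_n + h/2, w_n + (h/2)·k2); k4 = f(t_n + h, w_n + h·k3); w_{n+1} = w_n + (h/6)·(k1 + 2k2 + 2k3 + k4).
t=0.000000, w=0.580000:
  k1 = f(0.000000, 0.580000) = 1.243600
  k2 = f(0.215000, 0.847374) = 0.861957
  k3 = f(0.215000, 0.765321) = 0.994284
  k4 = f(0.430000, 1.007542) = 0.564859
  w ← 0.580000 + (0.43/6)·(k1 + 2k2 + 2k3 + k4) = 0.975667
w(0.43) ≈ 0.9757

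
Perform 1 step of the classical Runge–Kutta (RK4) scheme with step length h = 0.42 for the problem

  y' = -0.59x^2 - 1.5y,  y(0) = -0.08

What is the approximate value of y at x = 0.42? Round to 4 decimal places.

-0.0553

RK4: k1 = f(x_n, y_n); k2 = f(x_n + h/2, y_n + (h/2)·k1); k3 = f(x_n + h/2, y_n + (h/2)·k2); k4 = f(x_n + h, y_n + h·k3); y_{n+1} = y_n + (h/6)·(k1 + 2k2 + 2k3 + k4).
x=0.000000, y=-0.080000:
  k1 = f(0.000000, -0.080000) = 0.120000
  k2 = f(0.210000, -0.054800) = 0.056181
  k3 = f(0.210000, -0.068202) = 0.076284
  k4 = f(0.420000, -0.047961) = -0.032135
  y ← -0.080000 + (0.42/6)·(k1 + 2k2 + 2k3 + k4) = -0.055304
y(0.42) ≈ -0.0553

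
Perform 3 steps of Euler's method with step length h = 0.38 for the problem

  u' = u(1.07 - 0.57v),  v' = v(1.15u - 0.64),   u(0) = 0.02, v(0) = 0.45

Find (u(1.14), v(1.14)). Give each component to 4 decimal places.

0.0471, 0.2043

Euler on (u,v): u_{n+1} = u_n + h·u', v_{n+1} = v_n + h·v'.
0.000000: (0.020000, 0.450000); f=(0.016270, -0.277650) → (0.026183, 0.344493)
0.380000: (0.026183, 0.344493); f=(0.022874, -0.210103) → (0.034875, 0.264654)
0.760000: (0.034875, 0.264654); f=(0.032055, -0.158764) → (0.047056, 0.204323)
(u(1.14), v(1.14)) ≈ (0.0471, 0.2043)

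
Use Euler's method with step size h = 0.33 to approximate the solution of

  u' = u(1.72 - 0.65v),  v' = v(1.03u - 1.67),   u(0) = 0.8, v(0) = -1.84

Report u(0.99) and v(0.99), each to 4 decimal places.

5.3704, -1.8727

Euler on (u,v): u_{n+1} = u_n + h·u', v_{n+1} = v_n + h·v'.
0.000000: (0.800000, -1.840000); f=(2.332800, 1.556640) → (1.569824, -1.326309)
0.330000: (1.569824, -1.326309); f=(4.053444, 0.070402) → (2.907460, -1.303076)
0.660000: (2.907460, -1.303076); f=(7.463449, -1.726164) → (5.370399, -1.872710)
(u(0.99), v(0.99)) ≈ (5.3704, -1.8727)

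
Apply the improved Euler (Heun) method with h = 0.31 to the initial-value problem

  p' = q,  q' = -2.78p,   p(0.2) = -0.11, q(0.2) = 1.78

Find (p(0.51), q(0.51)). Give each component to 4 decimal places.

Heun on (p,q): k1 = f(t_n, state_n); k2 = f(t_n + h, state_n + h·k1); state_{n+1} = state_n + (h/2)·(k1 + k2).
0.200000: (-0.110000, 1.780000)
  k1 = (1.780000, 0.305800)
  predictor → (0.441800, 1.874798)
  k2 = (1.874798, -1.228204)
  → (0.456494, 1.637027)
(p(0.51), q(0.51)) ≈ (0.4565, 1.6370)

0.4565, 1.6370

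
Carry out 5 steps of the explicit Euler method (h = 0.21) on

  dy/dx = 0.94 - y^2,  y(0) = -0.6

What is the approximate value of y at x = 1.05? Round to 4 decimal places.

Euler: y_{n+1} = y_n + h·f(x_n, y_n).
x=0.000000, y=-0.600000: f=0.580000 → y ← -0.600000 + 0.21·0.580000 = -0.478200
x=0.210000, y=-0.478200: f=0.711325 → y ← -0.478200 + 0.21·0.711325 = -0.328822
x=0.420000, y=-0.328822: f=0.831876 → y ← -0.328822 + 0.21·0.831876 = -0.154128
x=0.630000, y=-0.154128: f=0.916245 → y ← -0.154128 + 0.21·0.916245 = 0.038284
x=0.840000, y=0.038284: f=0.938534 → y ← 0.038284 + 0.21·0.938534 = 0.235376
y(1.05) ≈ 0.2354

0.2354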